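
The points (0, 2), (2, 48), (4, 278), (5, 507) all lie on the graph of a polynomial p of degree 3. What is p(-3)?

-37

Write p(x) = ax^3 + bx^2 + cx + d. Substituting each data point gives a linear system:
  d = 2
  8a + 4b + 2c + d = 48
  64a + 16b + 4c + d = 278
  125a + 25b + 5c + d = 507
Solving the system yields a = 3, b = 5, c = 1, d = 2.
So p(x) = 3x³ + 5x² + x + 2.
Then p(-3) = -37.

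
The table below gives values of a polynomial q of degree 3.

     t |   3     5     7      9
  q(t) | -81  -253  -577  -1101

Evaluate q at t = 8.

Forward differences of the values at t = 3, 5, 7, 9:
  q  : -81  -253  -577  -1101
  Δ  : -172  -324  -524
  Δ^2: -152  -200
  Δ^3: -48
The third differences are constant, confirming degree 3.
Interpolating (Newton forward form) and evaluating at t = 8 gives q(8) = -811.

-811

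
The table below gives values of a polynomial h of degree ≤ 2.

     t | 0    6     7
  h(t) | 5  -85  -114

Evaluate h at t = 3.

-22

Using the Lagrange interpolation formula with nodes 0, 6, 7:
  L_0(t) = (t - 6)(t - 7) / 42
  L_1(t) = t(t - 7) / -6
  L_2(t) = t(t - 6) / 7
Then h(t) = 5·L_0(t) - 85·L_1(t) - 114·L_2(t).
Expanding and collecting terms gives h(t) = -2t^2 - 3t + 5.
Evaluating at t = 3: h(3) = -22.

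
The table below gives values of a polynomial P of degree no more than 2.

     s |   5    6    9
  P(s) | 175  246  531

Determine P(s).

P(s) = 6s^2 + 5s

Write P(s) = as^2 + bs + c. Substituting each data point gives a linear system:
  25a + 5b + c = 175
  36a + 6b + c = 246
  81a + 9b + c = 531
Solving the system yields a = 6, b = 5, c = 0.
So P(s) = 6s^2 + 5s.
Check: P(9) = 531. ✓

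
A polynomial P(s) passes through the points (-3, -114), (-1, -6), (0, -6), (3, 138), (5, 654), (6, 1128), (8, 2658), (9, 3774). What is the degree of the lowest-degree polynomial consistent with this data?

Divided differences on the nodes -3, -1, 0, 3, 5, 6, 8, 9:
  order 0: -114  -6  -6  138  654  1128  2658  3774
  order 1: 54  0  48  258  474  765  1116
  order 2: -18  12  42  72  97  117
  order 3: 5  5  5  5  5
  order 4: 0  0  0  0
  order 5: 0  0  0
  order 6: 0  0
  order 7: 0
The order-3 divided differences are all 5 (nonzero) and every higher order vanishes, so the data lies on a polynomial of degree exactly 3.

3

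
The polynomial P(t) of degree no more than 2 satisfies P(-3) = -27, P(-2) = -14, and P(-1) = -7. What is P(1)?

Using the Lagrange interpolation formula with nodes -3, -2, -1:
  L_0(t) = (t + 2)(t + 1) / 2
  L_1(t) = (t + 3)(t + 1) / -1
  L_2(t) = (t + 3)(t + 2) / 2
Then P(t) = -27·L_0(t) - 14·L_1(t) - 7·L_2(t).
Expanding and collecting terms gives P(t) = -3t^2 - 2t - 6.
Evaluating at t = 1: P(1) = -11.

-11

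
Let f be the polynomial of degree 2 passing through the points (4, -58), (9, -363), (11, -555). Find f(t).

Using the Lagrange interpolation formula with nodes 4, 9, 11:
  L_0(t) = (t - 9)(t - 11) / 35
  L_1(t) = (t - 4)(t - 11) / -10
  L_2(t) = (t - 4)(t - 9) / 14
Then f(t) = -58·L_0(t) - 363·L_1(t) - 555·L_2(t).
Expanding and collecting terms gives f(t) = -5t² + 4t + 6.
Check: f(9) = -363. ✓

f(t) = -5t^2 + 4t + 6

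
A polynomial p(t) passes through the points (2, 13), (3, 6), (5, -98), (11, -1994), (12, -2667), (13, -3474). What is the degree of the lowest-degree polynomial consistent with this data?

Divided differences on the nodes 2, 3, 5, 11, 12, 13:
  order 0: 13  6  -98  -1994  -2667  -3474
  order 1: -7  -52  -316  -673  -807
  order 2: -15  -33  -51  -67
  order 3: -2  -2  -2
  order 4: 0  0
  order 5: 0
The order-3 divided differences are all -2 (nonzero) and every higher order vanishes, so the data lies on a polynomial of degree exactly 3.

3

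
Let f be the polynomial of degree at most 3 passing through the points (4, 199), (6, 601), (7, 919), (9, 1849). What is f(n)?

f(n) = 2n^3 + 5n^2 - n - 5

Write f(n) = an^3 + bn^2 + cn + d. Substituting each data point gives a linear system:
  64a + 16b + 4c + d = 199
  216a + 36b + 6c + d = 601
  343a + 49b + 7c + d = 919
  729a + 81b + 9c + d = 1849
Solving the system yields a = 2, b = 5, c = -1, d = -5.
So f(n) = 2n^3 + 5n^2 - n - 5.
Check: f(7) = 919. ✓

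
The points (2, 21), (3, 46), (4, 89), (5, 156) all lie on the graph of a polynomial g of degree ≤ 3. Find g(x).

g(x) = x^3 + 6x + 1

Using the Lagrange interpolation formula with nodes 2, 3, 4, 5:
  L_0(x) = (x - 3)(x - 4)(x - 5) / -6
  L_1(x) = (x - 2)(x - 4)(x - 5) / 2
  L_2(x) = (x - 2)(x - 3)(x - 5) / -2
  L_3(x) = (x - 2)(x - 3)(x - 4) / 6
Then g(x) = 21·L_0(x) + 46·L_1(x) + 89·L_2(x) + 156·L_3(x).
Expanding and collecting terms gives g(x) = x^3 + 6x + 1.
Check: g(2) = 21. ✓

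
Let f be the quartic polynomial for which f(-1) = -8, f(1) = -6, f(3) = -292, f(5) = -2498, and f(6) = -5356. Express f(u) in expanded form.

f(u) = -5u^4 + 6u^3 - 4u^2 - 5u + 2

Write f(u) = au^4 + bu^3 + cu^2 + du + e. Substituting each data point gives a linear system:
  a - b + c - d + e = -8
  a + b + c + d + e = -6
  81a + 27b + 9c + 3d + e = -292
  625a + 125b + 25c + 5d + e = -2498
  1296a + 216b + 36c + 6d + e = -5356
Solving the system yields a = -5, b = 6, c = -4, d = -5, e = 2.
So f(u) = -5u^4 + 6u^3 - 4u^2 - 5u + 2.
Check: f(5) = -2498. ✓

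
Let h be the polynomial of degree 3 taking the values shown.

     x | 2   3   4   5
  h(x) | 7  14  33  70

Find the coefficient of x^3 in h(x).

1

Write h(x) = ax^3 + bx^2 + cx + d. Substituting each data point gives a linear system:
  8a + 4b + 2c + d = 7
  27a + 9b + 3c + d = 14
  64a + 16b + 4c + d = 33
  125a + 25b + 5c + d = 70
Solving the system yields a = 1, b = -3, c = 3, d = 5.
So h(x) = x³ - 3x² + 3x + 5.
The leading coefficient is 1.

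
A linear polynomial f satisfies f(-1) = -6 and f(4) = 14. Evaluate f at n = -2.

Write f(n) = an + b. Substituting each data point gives a linear system:
  -a + b = -6
  4a + b = 14
Solving the system yields a = 4, b = -2.
So f(n) = 4n - 2.
Then f(-2) = -10.

-10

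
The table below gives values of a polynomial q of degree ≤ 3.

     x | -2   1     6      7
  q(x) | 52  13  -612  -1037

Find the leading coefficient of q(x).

-4

Write q(x) = ax^3 + bx^2 + cx + d. Substituting each data point gives a linear system:
  -8a + 4b - 2c + d = 52
  a + b + c + d = 13
  216a + 36b + 6c + d = -612
  343a + 49b + 7c + d = -1037
Solving the system yields a = -4, b = 6, c = 5, d = 6.
So q(x) = -4x³ + 6x² + 5x + 6.
The leading coefficient is -4.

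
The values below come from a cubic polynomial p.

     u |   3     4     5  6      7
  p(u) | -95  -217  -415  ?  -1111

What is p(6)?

-707

On equispaced nodes a degree-3 polynomial has vanishing fourth forward difference, so
  p(3) - 4·p(4) + 6·p(5) - 4·p(6) + p(7) = 0.
Substituting the known values and solving for p(6):
  -4·p(6) = 2828
  p(6) = -707.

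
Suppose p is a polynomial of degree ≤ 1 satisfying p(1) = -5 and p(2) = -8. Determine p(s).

p(s) = -3s - 2

Write p(s) = as + b. Substituting each data point gives a linear system:
  a + b = -5
  2a + b = -8
Solving the system yields a = -3, b = -2.
So p(s) = -3s - 2.
Check: p(2) = -8. ✓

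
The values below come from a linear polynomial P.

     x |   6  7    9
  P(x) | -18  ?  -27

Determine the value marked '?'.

-21

The 2 known points determine the degree-1 polynomial uniquely.
Write P(x) = ax + b. Substituting each data point gives a linear system:
  6a + b = -18
  9a + b = -27
Solving the system yields a = -3, b = 0.
So P(x) = -3x.
Then P(7) = -21.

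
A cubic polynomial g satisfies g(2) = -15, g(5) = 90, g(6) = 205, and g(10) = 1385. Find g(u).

g(u) = 2u^3 - 6u^2 - u - 5

Write g(u) = au^3 + bu^2 + cu + d. Substituting each data point gives a linear system:
  8a + 4b + 2c + d = -15
  125a + 25b + 5c + d = 90
  216a + 36b + 6c + d = 205
  1000a + 100b + 10c + d = 1385
Solving the system yields a = 2, b = -6, c = -1, d = -5.
So g(u) = 2u^3 - 6u^2 - u - 5.
Check: g(6) = 205. ✓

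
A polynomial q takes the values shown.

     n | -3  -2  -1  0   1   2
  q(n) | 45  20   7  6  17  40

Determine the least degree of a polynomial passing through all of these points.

Forward differences of the values at n = -3, -2, -1, 0, 1, 2:
  q  : 45  20  7  6  17  40
  Δ  : -25  -13  -1  11  23
  Δ^2: 12  12  12  12
  Δ^3: 0  0  0
  Δ^4: 0  0
  Δ^5: 0
The second differences are constant (12) and nonzero, while all higher differences vanish, so the minimal degree is 2.

2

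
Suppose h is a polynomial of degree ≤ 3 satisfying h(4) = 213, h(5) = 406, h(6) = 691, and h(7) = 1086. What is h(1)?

6

Forward differences of the values at n = 4, 5, 6, 7:
  h  : 213  406  691  1086
  Δ  : 193  285  395
  Δ^2: 92  110
  Δ^3: 18
The third differences are constant, confirming degree 3.
Interpolating (Newton forward form) and evaluating at n = 1 gives h(1) = 6.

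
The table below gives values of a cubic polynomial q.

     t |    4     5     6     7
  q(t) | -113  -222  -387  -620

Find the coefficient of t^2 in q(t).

2

Write q(t) = at^3 + bt^2 + ct + d. Substituting each data point gives a linear system:
  64a + 16b + 4c + d = -113
  125a + 25b + 5c + d = -222
  216a + 36b + 6c + d = -387
  343a + 49b + 7c + d = -620
Solving the system yields a = -2, b = 2, c = -5, d = 3.
So q(t) = -2t³ + 2t² - 5t + 3.
The coefficient of t^2 is 2.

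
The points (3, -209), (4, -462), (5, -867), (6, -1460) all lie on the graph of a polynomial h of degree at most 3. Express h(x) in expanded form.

h(x) = -6x^3 - 4x^2 - 3x - 2

Write h(x) = ax^3 + bx^2 + cx + d. Substituting each data point gives a linear system:
  27a + 9b + 3c + d = -209
  64a + 16b + 4c + d = -462
  125a + 25b + 5c + d = -867
  216a + 36b + 6c + d = -1460
Solving the system yields a = -6, b = -4, c = -3, d = -2.
So h(x) = -6x^3 - 4x^2 - 3x - 2.
Check: h(5) = -867. ✓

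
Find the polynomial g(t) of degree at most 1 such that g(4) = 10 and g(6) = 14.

Write g(t) = at + b. Substituting each data point gives a linear system:
  4a + b = 10
  6a + b = 14
Solving the system yields a = 2, b = 2.
So g(t) = 2t + 2.
Check: g(6) = 14. ✓

g(t) = 2t + 2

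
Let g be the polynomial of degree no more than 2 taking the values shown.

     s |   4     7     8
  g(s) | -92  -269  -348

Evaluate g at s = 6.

-200

Write g(s) = as^2 + bs + c. Substituting each data point gives a linear system:
  16a + 4b + c = -92
  49a + 7b + c = -269
  64a + 8b + c = -348
Solving the system yields a = -5, b = -4, c = 4.
So g(s) = -5s^2 - 4s + 4.
Then g(6) = -200.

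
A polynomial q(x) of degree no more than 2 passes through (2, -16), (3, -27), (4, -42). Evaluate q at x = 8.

-142

Forward differences of the values at x = 2, 3, 4:
  q  : -16  -27  -42
  Δ  : -11  -15
  Δ^2: -4
The second differences are constant, confirming degree 2.
Interpolating (Newton forward form) and evaluating at x = 8 gives q(8) = -142.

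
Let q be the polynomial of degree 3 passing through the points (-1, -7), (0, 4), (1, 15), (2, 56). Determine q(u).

Using the Lagrange interpolation formula with nodes -1, 0, 1, 2:
  L_0(u) = u(u - 1)(u - 2) / -6
  L_1(u) = (u + 1)(u - 1)(u - 2) / 2
  L_2(u) = (u + 1)u(u - 2) / -2
  L_3(u) = (u + 1)u(u - 1) / 6
Then q(u) = -7·L_0(u) + 4·L_1(u) + 15·L_2(u) + 56·L_3(u).
Expanding and collecting terms gives q(u) = 5u^3 + 6u + 4.
Check: q(0) = 4. ✓

q(u) = 5u^3 + 6u + 4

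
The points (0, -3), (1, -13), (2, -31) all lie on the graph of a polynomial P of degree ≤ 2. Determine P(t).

P(t) = -4t^2 - 6t - 3

Write P(t) = at^2 + bt + c. Substituting each data point gives a linear system:
  c = -3
  a + b + c = -13
  4a + 2b + c = -31
Solving the system yields a = -4, b = -6, c = -3.
So P(t) = -4t^2 - 6t - 3.
Check: P(2) = -31. ✓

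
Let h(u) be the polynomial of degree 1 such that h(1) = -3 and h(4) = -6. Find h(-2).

0

Write h(u) = au + b. Substituting each data point gives a linear system:
  a + b = -3
  4a + b = -6
Solving the system yields a = -1, b = -2.
So h(u) = -u - 2.
Then h(-2) = 0.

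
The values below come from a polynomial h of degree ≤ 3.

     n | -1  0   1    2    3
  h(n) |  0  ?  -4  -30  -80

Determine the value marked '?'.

On equispaced nodes a degree-3 polynomial has vanishing fourth forward difference, so
  h(-1) - 4·h(0) + 6·h(1) - 4·h(2) + h(3) = 0.
Substituting the known values and solving for h(0):
  -4·h(0) = -16
  h(0) = 4.

4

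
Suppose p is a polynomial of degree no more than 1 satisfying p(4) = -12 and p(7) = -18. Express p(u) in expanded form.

p(u) = -2u - 4

Write p(u) = au + b. Substituting each data point gives a linear system:
  4a + b = -12
  7a + b = -18
Solving the system yields a = -2, b = -4.
So p(u) = -2u - 4.
Check: p(7) = -18. ✓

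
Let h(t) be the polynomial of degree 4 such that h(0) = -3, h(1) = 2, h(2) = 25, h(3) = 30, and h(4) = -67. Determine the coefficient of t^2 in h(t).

Write h(t) = at^4 + bt^3 + ct^2 + dt + e. Substituting each data point gives a linear system:
  e = -3
  a + b + c + d + e = 2
  16a + 8b + 4c + 2d + e = 25
  81a + 27b + 9c + 3d + e = 30
  256a + 64b + 16c + 4d + e = -67
Solving the system yields a = -2, b = 6, c = 5, d = -4, e = -3.
So h(t) = -2t⁴ + 6t³ + 5t² - 4t - 3.
The coefficient of t^2 is 5.

5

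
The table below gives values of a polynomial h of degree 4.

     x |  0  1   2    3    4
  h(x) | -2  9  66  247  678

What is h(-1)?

Using the Lagrange interpolation formula with nodes 0, 1, 2, 3, 4:
  L_0(x) = (x - 1)(x - 2)(x - 3)(x - 4) / 24
  L_1(x) = x(x - 2)(x - 3)(x - 4) / -6
  L_2(x) = x(x - 1)(x - 3)(x - 4) / 4
  L_3(x) = x(x - 1)(x - 2)(x - 4) / -6
  L_4(x) = x(x - 1)(x - 2)(x - 3) / 24
Then h(x) = -2·L_0(x) + 9·L_1(x) + 66·L_2(x) + 247·L_3(x) + 678·L_4(x).
Expanding and collecting terms gives h(x) = 2x⁴ + x³ + 6x² + 2x - 2.
Evaluating at x = -1: h(-1) = 3.

3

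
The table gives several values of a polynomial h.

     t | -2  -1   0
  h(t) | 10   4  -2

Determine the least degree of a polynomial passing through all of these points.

Forward differences of the values at t = -2, -1, 0:
  h  : 10  4  -2
  Δ  : -6  -6
  Δ^2: 0
The first differences are constant (-6) and nonzero, while all higher differences vanish, so the minimal degree is 1.

1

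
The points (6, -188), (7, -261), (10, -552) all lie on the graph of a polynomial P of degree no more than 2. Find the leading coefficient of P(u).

-6

Write P(u) = au^2 + bu + c. Substituting each data point gives a linear system:
  36a + 6b + c = -188
  49a + 7b + c = -261
  100a + 10b + c = -552
Solving the system yields a = -6, b = 5, c = -2.
So P(u) = -6u² + 5u - 2.
The leading coefficient is -6.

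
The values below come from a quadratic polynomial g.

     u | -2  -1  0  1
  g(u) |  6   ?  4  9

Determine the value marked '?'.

3

On equispaced nodes a degree-2 polynomial has vanishing third forward difference, so
  - g(-2) + 3·g(-1) - 3·g(0) + g(1) = 0.
Substituting the known values and solving for g(-1):
  3·g(-1) = 9
  g(-1) = 3.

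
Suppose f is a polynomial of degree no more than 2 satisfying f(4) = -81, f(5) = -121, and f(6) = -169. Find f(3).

-49

Write f(x) = ax^2 + bx + c. Substituting each data point gives a linear system:
  16a + 4b + c = -81
  25a + 5b + c = -121
  36a + 6b + c = -169
Solving the system yields a = -4, b = -4, c = -1.
So f(x) = -4x^2 - 4x - 1.
Then f(3) = -49.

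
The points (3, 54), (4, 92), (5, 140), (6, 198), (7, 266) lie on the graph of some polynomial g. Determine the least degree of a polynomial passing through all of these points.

Forward differences of the values at u = 3, 4, 5, 6, 7:
  g  : 54  92  140  198  266
  Δ  : 38  48  58  68
  Δ^2: 10  10  10
  Δ^3: 0  0
  Δ^4: 0
The second differences are constant (10) and nonzero, while all higher differences vanish, so the minimal degree is 2.

2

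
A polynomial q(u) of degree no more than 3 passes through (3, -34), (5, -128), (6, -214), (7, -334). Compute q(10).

Write q(u) = au^3 + bu^2 + cu + d. Substituting each data point gives a linear system:
  27a + 9b + 3c + d = -34
  125a + 25b + 5c + d = -128
  216a + 36b + 6c + d = -214
  343a + 49b + 7c + d = -334
Solving the system yields a = -1, b = 1, c = -6, d = 2.
So q(u) = -u^3 + u^2 - 6u + 2.
Then q(10) = -958.

-958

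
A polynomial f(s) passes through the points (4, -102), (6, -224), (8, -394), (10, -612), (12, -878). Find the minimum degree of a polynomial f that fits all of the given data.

Forward differences of the values at s = 4, 6, 8, 10, 12:
  f  : -102  -224  -394  -612  -878
  Δ  : -122  -170  -218  -266
  Δ^2: -48  -48  -48
  Δ^3: 0  0
  Δ^4: 0
The second differences are constant (-48) and nonzero, while all higher differences vanish, so the minimal degree is 2.

2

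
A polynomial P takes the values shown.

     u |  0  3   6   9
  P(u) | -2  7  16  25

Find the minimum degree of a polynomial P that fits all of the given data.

1

Forward differences of the values at u = 0, 3, 6, 9:
  P  : -2  7  16  25
  Δ  : 9  9  9
  Δ^2: 0  0
  Δ^3: 0
The first differences are constant (9) and nonzero, while all higher differences vanish, so the minimal degree is 1.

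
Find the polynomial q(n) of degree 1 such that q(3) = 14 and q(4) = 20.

q(n) = 6n - 4

Using the Lagrange interpolation formula with nodes 3, 4:
  L_0(n) = (n - 4) / -1
  L_1(n) = (n - 3) / 1
Then q(n) = 14·L_0(n) + 20·L_1(n).
Expanding and collecting terms gives q(n) = 6n - 4.
Check: q(3) = 14. ✓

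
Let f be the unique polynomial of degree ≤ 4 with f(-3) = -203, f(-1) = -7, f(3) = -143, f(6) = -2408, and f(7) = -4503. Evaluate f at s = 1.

-3

Using the Lagrange interpolation formula with nodes -3, -1, 3, 6, 7:
  L_0(s) = (s + 1)(s - 3)(s - 6)(s - 7) / 1080
  L_1(s) = (s + 3)(s - 3)(s - 6)(s - 7) / -448
  L_2(s) = (s + 3)(s + 1)(s - 6)(s - 7) / 288
  L_3(s) = (s + 3)(s + 1)(s - 3)(s - 7) / -189
  L_4(s) = (s + 3)(s + 1)(s - 3)(s - 6) / 320
Then f(s) = -203·L_0(s) - 7·L_1(s) - 143·L_2(s) - 2408·L_3(s) - 4503·L_4(s).
Expanding and collecting terms gives f(s) = -2s⁴ + s³ - s² + s - 2.
Evaluating at s = 1: f(1) = -3.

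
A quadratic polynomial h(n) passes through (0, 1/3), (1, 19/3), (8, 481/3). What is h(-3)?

Write h(n) = an^2 + bn + c. Substituting each data point gives a linear system:
  c = 1/3
  a + b + c = 19/3
  64a + 8b + c = 481/3
Solving the system yields a = 2, b = 4, c = 1/3.
So h(n) = 2n² + 4n + 1/3.
Then h(-3) = 19/3.

19/3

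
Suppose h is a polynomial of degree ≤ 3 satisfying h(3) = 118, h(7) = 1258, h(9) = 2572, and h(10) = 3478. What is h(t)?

h(t) = 3t^3 + 5t^2 - 2t - 2

Write h(t) = at^3 + bt^2 + ct + d. Substituting each data point gives a linear system:
  27a + 9b + 3c + d = 118
  343a + 49b + 7c + d = 1258
  729a + 81b + 9c + d = 2572
  1000a + 100b + 10c + d = 3478
Solving the system yields a = 3, b = 5, c = -2, d = -2.
So h(t) = 3t^3 + 5t^2 - 2t - 2.
Check: h(10) = 3478. ✓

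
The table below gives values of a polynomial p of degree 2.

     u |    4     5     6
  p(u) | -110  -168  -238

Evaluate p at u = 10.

-638

Forward differences of the values at u = 4, 5, 6:
  p  : -110  -168  -238
  Δ  : -58  -70
  Δ^2: -12
The second differences are constant, confirming degree 2.
Interpolating (Newton forward form) and evaluating at u = 10 gives p(10) = -638.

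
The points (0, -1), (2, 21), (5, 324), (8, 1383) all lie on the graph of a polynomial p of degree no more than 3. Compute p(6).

569

Using the Lagrange interpolation formula with nodes 0, 2, 5, 8:
  L_0(n) = (n - 2)(n - 5)(n - 8) / -80
  L_1(n) = n(n - 5)(n - 8) / 36
  L_2(n) = n(n - 2)(n - 8) / -45
  L_3(n) = n(n - 2)(n - 5) / 144
Then p(n) = -1·L_0(n) + 21·L_1(n) + 324·L_2(n) + 1383·L_3(n).
Expanding and collecting terms gives p(n) = 3n^3 - 3n^2 + 5n - 1.
Evaluating at n = 6: p(6) = 569.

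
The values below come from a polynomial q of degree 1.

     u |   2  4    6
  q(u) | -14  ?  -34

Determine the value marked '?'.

-24

The 2 known points determine the degree-1 polynomial uniquely.
Write q(u) = au + b. Substituting each data point gives a linear system:
  2a + b = -14
  6a + b = -34
Solving the system yields a = -5, b = -4.
So q(u) = -5u - 4.
Then q(4) = -24.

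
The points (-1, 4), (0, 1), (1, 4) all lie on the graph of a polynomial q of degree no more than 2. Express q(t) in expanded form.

q(t) = 3t^2 + 1

Using the Lagrange interpolation formula with nodes -1, 0, 1:
  L_0(t) = t(t - 1) / 2
  L_1(t) = (t + 1)(t - 1) / -1
  L_2(t) = (t + 1)t / 2
Then q(t) = 4·L_0(t) + 1·L_1(t) + 4·L_2(t).
Expanding and collecting terms gives q(t) = 3t^2 + 1.
Check: q(-1) = 4. ✓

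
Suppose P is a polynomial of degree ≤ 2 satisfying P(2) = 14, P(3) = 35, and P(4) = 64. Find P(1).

1

Forward differences of the values at x = 2, 3, 4:
  P  : 14  35  64
  Δ  : 21  29
  Δ^2: 8
The second differences are constant, confirming degree 2.
Interpolating (Newton forward form) and evaluating at x = 1 gives P(1) = 1.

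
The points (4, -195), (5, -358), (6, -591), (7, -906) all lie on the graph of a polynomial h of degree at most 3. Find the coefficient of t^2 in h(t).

Write h(t) = at^3 + bt^2 + ct + d. Substituting each data point gives a linear system:
  64a + 16b + 4c + d = -195
  125a + 25b + 5c + d = -358
  216a + 36b + 6c + d = -591
  343a + 49b + 7c + d = -906
Solving the system yields a = -2, b = -5, c = 4, d = -3.
So h(t) = -2t^3 - 5t^2 + 4t - 3.
The coefficient of t^2 is -5.

-5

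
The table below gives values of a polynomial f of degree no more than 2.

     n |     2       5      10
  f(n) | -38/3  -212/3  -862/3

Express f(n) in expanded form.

Using the Lagrange interpolation formula with nodes 2, 5, 10:
  L_0(n) = (n - 5)(n - 10) / 24
  L_1(n) = (n - 2)(n - 10) / -15
  L_2(n) = (n - 2)(n - 5) / 40
Then f(n) = -38/3·L_0(n) - 212/3·L_1(n) - 862/3·L_2(n).
Expanding and collecting terms gives f(n) = -3n^2 + (5/3)n - 4.
Check: f(2) = -38/3. ✓

f(n) = -3n^2 + (5/3)n - 4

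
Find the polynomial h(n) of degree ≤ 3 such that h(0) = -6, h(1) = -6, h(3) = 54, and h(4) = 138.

Write h(n) = an^3 + bn^2 + cn + d. Substituting each data point gives a linear system:
  d = -6
  a + b + c + d = -6
  27a + 9b + 3c + d = 54
  64a + 16b + 4c + d = 138
Solving the system yields a = 2, b = 2, c = -4, d = -6.
So h(n) = 2n³ + 2n² - 4n - 6.
Check: h(1) = -6. ✓

h(n) = 2n^3 + 2n^2 - 4n - 6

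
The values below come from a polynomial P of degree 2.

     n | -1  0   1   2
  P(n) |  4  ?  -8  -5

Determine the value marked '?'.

On equispaced nodes a degree-2 polynomial has vanishing third forward difference, so
  - P(-1) + 3·P(0) - 3·P(1) + P(2) = 0.
Substituting the known values and solving for P(0):
  3·P(0) = -15
  P(0) = -5.

-5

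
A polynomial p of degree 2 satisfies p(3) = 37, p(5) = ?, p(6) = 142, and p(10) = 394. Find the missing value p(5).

99

The 3 known points determine the degree-2 polynomial uniquely.
Write p(x) = ax^2 + bx + c. Substituting each data point gives a linear system:
  9a + 3b + c = 37
  36a + 6b + c = 142
  100a + 10b + c = 394
Solving the system yields a = 4, b = -1, c = 4.
So p(x) = 4x^2 - x + 4.
Then p(5) = 99.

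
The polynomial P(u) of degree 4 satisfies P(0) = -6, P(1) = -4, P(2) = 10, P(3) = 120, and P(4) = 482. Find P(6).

Using the Lagrange interpolation formula with nodes 0, 1, 2, 3, 4:
  L_0(u) = (u - 1)(u - 2)(u - 3)(u - 4) / 24
  L_1(u) = u(u - 2)(u - 3)(u - 4) / -6
  L_2(u) = u(u - 1)(u - 3)(u - 4) / 4
  L_3(u) = u(u - 1)(u - 2)(u - 4) / -6
  L_4(u) = u(u - 1)(u - 2)(u - 3) / 24
Then P(u) = -6·L_0(u) - 4·L_1(u) + 10·L_2(u) + 120·L_3(u) + 482·L_4(u).
Expanding and collecting terms gives P(u) = 3u^4 - 4u^3 - 3u^2 + 6u - 6.
Evaluating at u = 6: P(6) = 2946.

2946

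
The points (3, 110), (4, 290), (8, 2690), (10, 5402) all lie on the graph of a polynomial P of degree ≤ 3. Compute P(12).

9506

Write P(t) = at^3 + bt^2 + ct + d. Substituting each data point gives a linear system:
  27a + 9b + 3c + d = 110
  64a + 16b + 4c + d = 290
  512a + 64b + 8c + d = 2690
  1000a + 100b + 10c + d = 5402
Solving the system yields a = 6, b = -6, c = 0, d = 2.
So P(t) = 6t^3 - 6t^2 + 2.
Then P(12) = 9506.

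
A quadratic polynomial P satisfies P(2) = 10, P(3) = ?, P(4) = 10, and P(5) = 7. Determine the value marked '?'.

The 3 known points determine the degree-2 polynomial uniquely.
Write P(u) = au^2 + bu + c. Substituting each data point gives a linear system:
  4a + 2b + c = 10
  16a + 4b + c = 10
  25a + 5b + c = 7
Solving the system yields a = -1, b = 6, c = 2.
So P(u) = -u^2 + 6u + 2.
Then P(3) = 11.

11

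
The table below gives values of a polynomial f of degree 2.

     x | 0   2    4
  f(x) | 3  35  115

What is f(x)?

f(x) = 6x^2 + 4x + 3

Write f(x) = ax^2 + bx + c. Substituting each data point gives a linear system:
  c = 3
  4a + 2b + c = 35
  16a + 4b + c = 115
Solving the system yields a = 6, b = 4, c = 3.
So f(x) = 6x² + 4x + 3.
Check: f(2) = 35. ✓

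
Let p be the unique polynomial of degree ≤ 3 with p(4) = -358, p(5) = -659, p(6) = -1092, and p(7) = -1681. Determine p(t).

Write p(t) = at^3 + bt^2 + ct + d. Substituting each data point gives a linear system:
  64a + 16b + 4c + d = -358
  125a + 25b + 5c + d = -659
  216a + 36b + 6c + d = -1092
  343a + 49b + 7c + d = -1681
Solving the system yields a = -4, b = -6, c = -3, d = 6.
So p(t) = -4t³ - 6t² - 3t + 6.
Check: p(4) = -358. ✓

p(t) = -4t^3 - 6t^2 - 3t + 6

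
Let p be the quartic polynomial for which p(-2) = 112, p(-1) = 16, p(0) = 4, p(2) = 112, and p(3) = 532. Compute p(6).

8080

Using the Lagrange interpolation formula with nodes -2, -1, 0, 2, 3:
  L_0(u) = (u + 1)u(u - 2)(u - 3) / 40
  L_1(u) = (u + 2)u(u - 2)(u - 3) / -12
  L_2(u) = (u + 2)(u + 1)(u - 2)(u - 3) / 12
  L_3(u) = (u + 2)(u + 1)u(u - 3) / -24
  L_4(u) = (u + 2)(u + 1)u(u - 2) / 60
Then p(u) = 112·L_0(u) + 16·L_1(u) + 4·L_2(u) + 112·L_3(u) + 532·L_4(u).
Expanding and collecting terms gives p(u) = 6u^4 + u^3 + 3u^2 - 4u + 4.
Evaluating at u = 6: p(6) = 8080.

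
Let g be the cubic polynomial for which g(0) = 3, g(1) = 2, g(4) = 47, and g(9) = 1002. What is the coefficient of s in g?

Write g(s) = as^3 + bs^2 + cs + d. Substituting each data point gives a linear system:
  d = 3
  a + b + c + d = 2
  64a + 16b + 4c + d = 47
  729a + 81b + 9c + d = 1002
Solving the system yields a = 2, b = -6, c = 3, d = 3.
So g(s) = 2s^3 - 6s^2 + 3s + 3.
The coefficient of s is 3.

3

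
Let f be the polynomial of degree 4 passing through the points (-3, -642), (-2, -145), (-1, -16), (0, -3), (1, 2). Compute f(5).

Forward differences of the values at t = -3, -2, -1, 0, 1:
  f  : -642  -145  -16  -3  2
  Δ  : 497  129  13  5
  Δ^2: -368  -116  -8
  Δ^3: 252  108
  Δ^4: -144
The fourth differences are constant, confirming degree 4.
Interpolating (Newton forward form) and evaluating at t = 5 gives f(5) = -2938.

-2938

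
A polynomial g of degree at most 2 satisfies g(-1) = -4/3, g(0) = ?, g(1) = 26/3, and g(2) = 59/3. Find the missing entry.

On equispaced nodes a degree-2 polynomial has vanishing third forward difference, so
  - g(-1) + 3·g(0) - 3·g(1) + g(2) = 0.
Substituting the known values and solving for g(0):
  3·g(0) = 5
  g(0) = 5/3.

5/3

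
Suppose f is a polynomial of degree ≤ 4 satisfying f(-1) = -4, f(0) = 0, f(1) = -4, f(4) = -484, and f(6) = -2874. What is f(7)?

Using the Lagrange interpolation formula with nodes -1, 0, 1, 4, 6:
  L_0(x) = x(x - 1)(x - 4)(x - 6) / 70
  L_1(x) = (x + 1)(x - 1)(x - 4)(x - 6) / -24
  L_2(x) = (x + 1)x(x - 4)(x - 6) / 30
  L_3(x) = (x + 1)x(x - 1)(x - 6) / -120
  L_4(x) = (x + 1)x(x - 1)(x - 4) / 420
Then f(x) = -4·L_0(x) + 0·L_1(x) - 4·L_2(x) - 484·L_3(x) - 2874·L_4(x).
Expanding and collecting terms gives f(x) = -3x^4 + 5x^3 - x^2 - 5x.
Evaluating at x = 7: f(7) = -5572.

-5572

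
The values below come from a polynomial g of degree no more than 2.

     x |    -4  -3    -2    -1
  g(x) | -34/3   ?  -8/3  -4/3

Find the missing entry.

The 3 known points determine the degree-2 polynomial uniquely.
Write g(x) = ax^2 + bx + c. Substituting each data point gives a linear system:
  16a - 4b + c = -34/3
  4a - 2b + c = -8/3
  a - b + c = -4/3
Solving the system yields a = -1, b = -5/3, c = -2.
So g(x) = -x^2 - (5/3)x - 2.
Then g(-3) = -6.

-6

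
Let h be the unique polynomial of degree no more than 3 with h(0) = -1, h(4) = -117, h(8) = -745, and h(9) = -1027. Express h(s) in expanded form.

h(s) = -s^3 - 4s^2 + 3s - 1

Write h(s) = as^3 + bs^2 + cs + d. Substituting each data point gives a linear system:
  d = -1
  64a + 16b + 4c + d = -117
  512a + 64b + 8c + d = -745
  729a + 81b + 9c + d = -1027
Solving the system yields a = -1, b = -4, c = 3, d = -1.
So h(s) = -s³ - 4s² + 3s - 1.
Check: h(0) = -1. ✓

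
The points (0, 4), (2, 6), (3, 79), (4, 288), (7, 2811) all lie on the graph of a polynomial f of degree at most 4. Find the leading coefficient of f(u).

1

Write f(u) = au^4 + bu^3 + cu^2 + du + e. Substituting each data point gives a linear system:
  e = 4
  16a + 8b + 4c + 2d + e = 6
  81a + 27b + 9c + 3d + e = 79
  256a + 64b + 16c + 4d + e = 288
  2401a + 343b + 49c + 7d + e = 2811
Solving the system yields a = 1, b = 2, c = -5, d = -5, e = 4.
So f(u) = u⁴ + 2u³ - 5u² - 5u + 4.
The leading coefficient is 1.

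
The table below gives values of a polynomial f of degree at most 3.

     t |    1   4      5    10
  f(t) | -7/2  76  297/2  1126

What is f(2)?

Using the Lagrange interpolation formula with nodes 1, 4, 5, 10:
  L_0(t) = (t - 4)(t - 5)(t - 10) / -108
  L_1(t) = (t - 1)(t - 5)(t - 10) / 18
  L_2(t) = (t - 1)(t - 4)(t - 10) / -20
  L_3(t) = (t - 1)(t - 4)(t - 5) / 270
Then f(t) = -7/2·L_0(t) + 76·L_1(t) + 297/2·L_2(t) + 1126·L_3(t).
Expanding and collecting terms gives f(t) = t^3 + (3/2)t^2 - 2t - 4.
Evaluating at t = 2: f(2) = 6.

6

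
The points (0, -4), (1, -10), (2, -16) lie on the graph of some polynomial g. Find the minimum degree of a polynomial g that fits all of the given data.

1

Forward differences of the values at x = 0, 1, 2:
  g  : -4  -10  -16
  Δ  : -6  -6
  Δ^2: 0
The first differences are constant (-6) and nonzero, while all higher differences vanish, so the minimal degree is 1.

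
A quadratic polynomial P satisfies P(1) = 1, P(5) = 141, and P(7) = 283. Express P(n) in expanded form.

Write P(n) = an^2 + bn + c. Substituting each data point gives a linear system:
  a + b + c = 1
  25a + 5b + c = 141
  49a + 7b + c = 283
Solving the system yields a = 6, b = -1, c = -4.
So P(n) = 6n^2 - n - 4.
Check: P(7) = 283. ✓

P(n) = 6n^2 - n - 4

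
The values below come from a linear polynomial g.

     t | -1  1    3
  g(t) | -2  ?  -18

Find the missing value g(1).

-10

The 2 known points determine the degree-1 polynomial uniquely.
Write g(t) = at + b. Substituting each data point gives a linear system:
  -a + b = -2
  3a + b = -18
Solving the system yields a = -4, b = -6.
So g(t) = -4t - 6.
Then g(1) = -10.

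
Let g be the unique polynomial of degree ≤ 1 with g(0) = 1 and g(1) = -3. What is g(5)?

Using the Lagrange interpolation formula with nodes 0, 1:
  L_0(t) = (t - 1) / -1
  L_1(t) = t / 1
Then g(t) = 1·L_0(t) - 3·L_1(t).
Expanding and collecting terms gives g(t) = -4t + 1.
Evaluating at t = 5: g(5) = -19.

-19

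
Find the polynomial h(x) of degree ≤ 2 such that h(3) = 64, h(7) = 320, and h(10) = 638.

h(x) = 6x^2 + 4x - 2

Using the Lagrange interpolation formula with nodes 3, 7, 10:
  L_0(x) = (x - 7)(x - 10) / 28
  L_1(x) = (x - 3)(x - 10) / -12
  L_2(x) = (x - 3)(x - 7) / 21
Then h(x) = 64·L_0(x) + 320·L_1(x) + 638·L_2(x).
Expanding and collecting terms gives h(x) = 6x² + 4x - 2.
Check: h(3) = 64. ✓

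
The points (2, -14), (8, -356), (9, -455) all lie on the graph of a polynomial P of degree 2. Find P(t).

P(t) = -6t^2 + 3t + 4

Using the Lagrange interpolation formula with nodes 2, 8, 9:
  L_0(t) = (t - 8)(t - 9) / 42
  L_1(t) = (t - 2)(t - 9) / -6
  L_2(t) = (t - 2)(t - 8) / 7
Then P(t) = -14·L_0(t) - 356·L_1(t) - 455·L_2(t).
Expanding and collecting terms gives P(t) = -6t² + 3t + 4.
Check: P(9) = -455. ✓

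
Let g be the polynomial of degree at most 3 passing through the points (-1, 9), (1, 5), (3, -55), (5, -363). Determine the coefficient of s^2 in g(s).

5

Write g(s) = as^3 + bs^2 + cs + d. Substituting each data point gives a linear system:
  -a + b - c + d = 9
  a + b + c + d = 5
  27a + 9b + 3c + d = -55
  125a + 25b + 5c + d = -363
Solving the system yields a = -4, b = 5, c = 2, d = 2.
So g(s) = -4s^3 + 5s^2 + 2s + 2.
The coefficient of s^2 is 5.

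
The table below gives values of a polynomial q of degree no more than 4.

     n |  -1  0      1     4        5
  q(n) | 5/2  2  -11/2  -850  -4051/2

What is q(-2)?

-34

Using the Lagrange interpolation formula with nodes -1, 0, 1, 4, 5:
  L_0(n) = n(n - 1)(n - 4)(n - 5) / 60
  L_1(n) = (n + 1)(n - 1)(n - 4)(n - 5) / -20
  L_2(n) = (n + 1)n(n - 4)(n - 5) / 24
  L_3(n) = (n + 1)n(n - 1)(n - 5) / -60
  L_4(n) = (n + 1)n(n - 1)(n - 4) / 120
Then q(n) = 5/2·L_0(n) + 2·L_1(n) - 11/2·L_2(n) - 850·L_3(n) - 4051/2·L_4(n).
Expanding and collecting terms gives q(n) = -3n^4 - n^3 - (1/2)n^2 - 3n + 2.
Evaluating at n = -2: q(-2) = -34.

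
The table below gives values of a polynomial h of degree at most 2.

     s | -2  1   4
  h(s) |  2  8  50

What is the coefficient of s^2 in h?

Write h(s) = as^2 + bs + c. Substituting each data point gives a linear system:
  4a - 2b + c = 2
  a + b + c = 8
  16a + 4b + c = 50
Solving the system yields a = 2, b = 4, c = 2.
So h(s) = 2s^2 + 4s + 2.
The leading coefficient is 2.

2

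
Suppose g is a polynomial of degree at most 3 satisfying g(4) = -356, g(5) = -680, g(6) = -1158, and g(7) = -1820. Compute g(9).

-3816

Using the Lagrange interpolation formula with nodes 4, 5, 6, 7:
  L_0(s) = (s - 5)(s - 6)(s - 7) / -6
  L_1(s) = (s - 4)(s - 6)(s - 7) / 2
  L_2(s) = (s - 4)(s - 5)(s - 7) / -2
  L_3(s) = (s - 4)(s - 5)(s - 6) / 6
Then g(s) = -356·L_0(s) - 680·L_1(s) - 1158·L_2(s) - 1820·L_3(s).
Expanding and collecting terms gives g(s) = -5s^3 - 2s^2 - s.
Evaluating at s = 9: g(9) = -3816.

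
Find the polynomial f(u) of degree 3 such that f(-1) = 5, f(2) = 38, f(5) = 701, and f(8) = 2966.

Using the Lagrange interpolation formula with nodes -1, 2, 5, 8:
  L_0(u) = (u - 2)(u - 5)(u - 8) / -162
  L_1(u) = (u + 1)(u - 5)(u - 8) / 54
  L_2(u) = (u + 1)(u - 2)(u - 8) / -54
  L_3(u) = (u + 1)(u - 2)(u - 5) / 162
Then f(u) = 5·L_0(u) + 38·L_1(u) + 701·L_2(u) + 2966·L_3(u).
Expanding and collecting terms gives f(u) = 6u³ - u² - 6u + 6.
Check: f(-1) = 5. ✓

f(u) = 6u^3 - u^2 - 6u + 6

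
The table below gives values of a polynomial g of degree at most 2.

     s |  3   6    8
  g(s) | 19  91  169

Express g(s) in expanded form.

Write g(s) = as^2 + bs + c. Substituting each data point gives a linear system:
  9a + 3b + c = 19
  36a + 6b + c = 91
  64a + 8b + c = 169
Solving the system yields a = 3, b = -3, c = 1.
So g(s) = 3s^2 - 3s + 1.
Check: g(8) = 169. ✓

g(s) = 3s^2 - 3s + 1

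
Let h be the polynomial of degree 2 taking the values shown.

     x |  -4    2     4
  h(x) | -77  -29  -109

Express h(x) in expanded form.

h(x) = -6x^2 - 4x + 3

Write h(x) = ax^2 + bx + c. Substituting each data point gives a linear system:
  16a - 4b + c = -77
  4a + 2b + c = -29
  16a + 4b + c = -109
Solving the system yields a = -6, b = -4, c = 3.
So h(x) = -6x^2 - 4x + 3.
Check: h(-4) = -77. ✓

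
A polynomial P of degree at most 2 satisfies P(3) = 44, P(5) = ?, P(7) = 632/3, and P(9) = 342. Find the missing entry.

334/3

The 3 known points determine the degree-2 polynomial uniquely.
Write P(n) = an^2 + bn + c. Substituting each data point gives a linear system:
  9a + 3b + c = 44
  49a + 7b + c = 632/3
  81a + 9b + c = 342
Solving the system yields a = 4, b = 5/3, c = 3.
So P(n) = 4n^2 + (5/3)n + 3.
Then P(5) = 334/3.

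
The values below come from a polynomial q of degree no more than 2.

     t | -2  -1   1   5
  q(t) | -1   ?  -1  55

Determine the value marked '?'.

The 3 known points determine the degree-2 polynomial uniquely.
Write q(t) = at^2 + bt + c. Substituting each data point gives a linear system:
  4a - 2b + c = -1
  a + b + c = -1
  25a + 5b + c = 55
Solving the system yields a = 2, b = 2, c = -5.
So q(t) = 2t² + 2t - 5.
Then q(-1) = -5.

-5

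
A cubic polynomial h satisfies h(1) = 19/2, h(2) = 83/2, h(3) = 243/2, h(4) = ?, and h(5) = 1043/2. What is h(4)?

547/2

On equispaced nodes a degree-3 polynomial has vanishing fourth forward difference, so
  h(1) - 4·h(2) + 6·h(3) - 4·h(4) + h(5) = 0.
Substituting the known values and solving for h(4):
  -4·h(4) = -1094
  h(4) = 547/2.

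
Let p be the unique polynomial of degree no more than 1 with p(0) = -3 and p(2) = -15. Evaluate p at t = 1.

Using the Lagrange interpolation formula with nodes 0, 2:
  L_0(t) = (t - 2) / -2
  L_1(t) = t / 2
Then p(t) = -3·L_0(t) - 15·L_1(t).
Expanding and collecting terms gives p(t) = -6t - 3.
Evaluating at t = 1: p(1) = -9.

-9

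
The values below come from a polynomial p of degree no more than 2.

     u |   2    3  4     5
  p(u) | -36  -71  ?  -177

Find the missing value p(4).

-118

On equispaced nodes a degree-2 polynomial has vanishing third forward difference, so
  - p(2) + 3·p(3) - 3·p(4) + p(5) = 0.
Substituting the known values and solving for p(4):
  -3·p(4) = 354
  p(4) = -118.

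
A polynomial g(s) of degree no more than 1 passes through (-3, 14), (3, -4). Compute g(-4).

17

Using the Lagrange interpolation formula with nodes -3, 3:
  L_0(s) = (s - 3) / -6
  L_1(s) = (s + 3) / 6
Then g(s) = 14·L_0(s) - 4·L_1(s).
Expanding and collecting terms gives g(s) = -3s + 5.
Evaluating at s = -4: g(-4) = 17.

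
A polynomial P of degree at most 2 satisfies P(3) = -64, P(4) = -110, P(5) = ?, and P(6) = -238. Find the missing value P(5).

-168

The 3 known points determine the degree-2 polynomial uniquely.
Write P(x) = ax^2 + bx + c. Substituting each data point gives a linear system:
  9a + 3b + c = -64
  16a + 4b + c = -110
  36a + 6b + c = -238
Solving the system yields a = -6, b = -4, c = 2.
So P(x) = -6x^2 - 4x + 2.
Then P(5) = -168.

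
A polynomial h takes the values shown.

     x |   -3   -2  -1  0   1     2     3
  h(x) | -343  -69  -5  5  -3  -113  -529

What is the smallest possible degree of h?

Forward differences of the values at x = -3, -2, -1, 0, 1, 2, 3:
  h  : -343  -69  -5  5  -3  -113  -529
  Δ  : 274  64  10  -8  -110  -416
  Δ^2: -210  -54  -18  -102  -306
  Δ^3: 156  36  -84  -204
  Δ^4: -120  -120  -120
  Δ^5: 0  0
  Δ^6: 0
The fourth differences are constant (-120) and nonzero, while all higher differences vanish, so the minimal degree is 4.

4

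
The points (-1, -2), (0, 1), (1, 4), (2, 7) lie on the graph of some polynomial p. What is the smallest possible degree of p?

Forward differences of the values at t = -1, 0, 1, 2:
  p  : -2  1  4  7
  Δ  : 3  3  3
  Δ^2: 0  0
  Δ^3: 0
The first differences are constant (3) and nonzero, while all higher differences vanish, so the minimal degree is 1.

1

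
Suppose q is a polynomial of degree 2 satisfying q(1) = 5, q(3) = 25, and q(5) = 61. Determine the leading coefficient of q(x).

2

Write q(x) = ax^2 + bx + c. Substituting each data point gives a linear system:
  a + b + c = 5
  9a + 3b + c = 25
  25a + 5b + c = 61
Solving the system yields a = 2, b = 2, c = 1.
So q(x) = 2x^2 + 2x + 1.
The leading coefficient is 2.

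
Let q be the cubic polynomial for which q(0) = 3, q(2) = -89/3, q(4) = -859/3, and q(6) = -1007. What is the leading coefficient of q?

-5

Write q(x) = ax^3 + bx^2 + cx + d. Substituting each data point gives a linear system:
  d = 3
  8a + 4b + 2c + d = -89/3
  64a + 16b + 4c + d = -859/3
  216a + 36b + 6c + d = -1007
Solving the system yields a = -5, b = 2, c = -1/3, d = 3.
So q(x) = -5x³ + 2x² - (1/3)x + 3.
The leading coefficient is -5.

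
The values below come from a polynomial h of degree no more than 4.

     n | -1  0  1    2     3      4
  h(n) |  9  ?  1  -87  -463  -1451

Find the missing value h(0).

5

The 5 known points determine the degree-4 polynomial uniquely.
Write h(n) = an^4 + bn^3 + cn^2 + dn + e. Substituting each data point gives a linear system:
  a - b + c - d + e = 9
  a + b + c + d + e = 1
  16a + 8b + 4c + 2d + e = -87
  81a + 27b + 9c + 3d + e = -463
  256a + 64b + 16c + 4d + e = -1451
Solving the system yields a = -5, b = -4, c = 5, d = 0, e = 5.
So h(n) = -5n^4 - 4n^3 + 5n^2 + 5.
Then h(0) = 5.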